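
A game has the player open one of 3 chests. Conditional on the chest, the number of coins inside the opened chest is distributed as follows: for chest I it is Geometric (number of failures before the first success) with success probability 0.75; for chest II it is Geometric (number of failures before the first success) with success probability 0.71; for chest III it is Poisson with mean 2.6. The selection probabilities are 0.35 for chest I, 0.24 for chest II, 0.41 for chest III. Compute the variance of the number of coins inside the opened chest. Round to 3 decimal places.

Per component, I: μ=0.333333, E[X²]=0.555556; II: μ=0.408451, E[X²]=0.742115; III: μ=2.6, E[X²]=9.36.
E[X] = 0.35·0.333333 + 0.24·0.408451 + 0.41·2.6 = 1.28069.
E[X²] = 0.35·0.555556 + 0.24·0.742115 + 0.41·9.36 = 4.21015.
Var(X) = E[X²] − (E[X])² = 4.21015 − 1.64018 = 2.56997.

2.570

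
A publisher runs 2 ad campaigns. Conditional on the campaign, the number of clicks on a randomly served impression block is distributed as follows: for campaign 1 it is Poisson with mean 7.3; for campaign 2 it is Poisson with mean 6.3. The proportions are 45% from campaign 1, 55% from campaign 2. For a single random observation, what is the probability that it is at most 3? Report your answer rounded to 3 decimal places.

Conditional on each campaign, P(X ≤ 3): 1: 0.067406; 2: 0.126374.
By total probability, P(X ≤ 3) = 0.45·0.067406 + 0.55·0.126374 = 0.0998382.

0.100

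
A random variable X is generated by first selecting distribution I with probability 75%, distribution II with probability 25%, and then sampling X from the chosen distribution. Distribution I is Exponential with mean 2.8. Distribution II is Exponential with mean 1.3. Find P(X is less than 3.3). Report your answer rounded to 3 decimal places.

Conditional on each component, P(X < 3.3): I: 0.692282; II: 0.921012.
By total probability, P(X < 3.3) = 0.75·0.692282 + 0.25·0.921012 = 0.749465.

0.749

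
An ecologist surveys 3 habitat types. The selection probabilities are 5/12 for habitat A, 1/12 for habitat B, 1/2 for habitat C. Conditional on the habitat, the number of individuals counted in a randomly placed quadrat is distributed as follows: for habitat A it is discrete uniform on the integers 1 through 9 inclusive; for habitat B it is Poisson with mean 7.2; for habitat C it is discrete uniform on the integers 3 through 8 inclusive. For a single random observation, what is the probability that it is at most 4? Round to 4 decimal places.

Conditional on each habitat, P(X ≤ 4): A: 0.444444; B: 0.155516; C: 0.333333.
By total probability, P(X ≤ 4) = 0.416667·0.444444 + 0.0833333·0.155516 + 0.5·0.333333 = 0.364811.

0.3648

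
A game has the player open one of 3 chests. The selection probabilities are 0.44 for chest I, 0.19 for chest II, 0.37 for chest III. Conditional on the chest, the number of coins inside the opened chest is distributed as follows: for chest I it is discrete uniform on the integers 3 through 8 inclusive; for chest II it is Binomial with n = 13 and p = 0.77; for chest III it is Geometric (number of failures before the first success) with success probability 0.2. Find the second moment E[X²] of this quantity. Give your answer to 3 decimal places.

For each component E[X²] = Var + (mean)², giving I: 33.1667; II: 102.502; III: 36.
Overall E[X²] = 0.44·33.1667 + 0.19·102.502 + 0.37·36 = 47.3888.

47.389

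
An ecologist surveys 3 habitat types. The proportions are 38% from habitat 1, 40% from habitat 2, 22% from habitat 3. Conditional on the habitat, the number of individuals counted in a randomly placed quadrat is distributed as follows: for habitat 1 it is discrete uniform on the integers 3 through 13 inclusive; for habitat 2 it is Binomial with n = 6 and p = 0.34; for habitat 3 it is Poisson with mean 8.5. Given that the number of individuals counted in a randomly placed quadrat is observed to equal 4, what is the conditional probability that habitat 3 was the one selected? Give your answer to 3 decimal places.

Likelihoods P(X=4 | ·): 1: 0.0909091; 2: 0.0873162; 3: 0.0442549.
Posterior ∝ prior × likelihood. Numerator for 3: 0.22·0.0442549 = 0.00973608.
Normalizing constant: 0.38·0.0909091 + 0.4·0.0873162 + 0.22·0.0442549 = 0.079208.
P(3 | observation) = 0.00973608 / 0.079208 = 0.122918.

0.123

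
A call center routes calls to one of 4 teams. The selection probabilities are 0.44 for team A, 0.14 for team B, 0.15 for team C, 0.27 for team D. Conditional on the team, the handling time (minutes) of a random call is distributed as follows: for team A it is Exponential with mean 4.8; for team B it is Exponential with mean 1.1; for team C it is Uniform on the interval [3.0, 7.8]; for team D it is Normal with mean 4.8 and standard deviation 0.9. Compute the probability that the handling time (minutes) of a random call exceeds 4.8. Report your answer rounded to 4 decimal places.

Conditional on each team, P(X > 4.8): A: 0.367879; B: 0.012732; C: 0.625; D: 0.5.
By total probability, P(X > 4.8) = 0.44·0.367879 + 0.14·0.012732 + 0.15·0.625 + 0.27·0.5 = 0.392399.

0.3924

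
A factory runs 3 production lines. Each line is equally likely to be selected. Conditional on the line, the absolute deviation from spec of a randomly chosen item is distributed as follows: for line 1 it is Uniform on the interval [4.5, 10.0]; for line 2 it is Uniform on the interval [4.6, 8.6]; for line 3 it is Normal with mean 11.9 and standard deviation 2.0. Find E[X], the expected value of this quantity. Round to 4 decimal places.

Component means — 1: 7.25; 2: 6.6; 3: 11.9.
E[X] = 0.333333·7.25 + 0.333333·6.6 + 0.333333·11.9 = 8.58333.

8.5833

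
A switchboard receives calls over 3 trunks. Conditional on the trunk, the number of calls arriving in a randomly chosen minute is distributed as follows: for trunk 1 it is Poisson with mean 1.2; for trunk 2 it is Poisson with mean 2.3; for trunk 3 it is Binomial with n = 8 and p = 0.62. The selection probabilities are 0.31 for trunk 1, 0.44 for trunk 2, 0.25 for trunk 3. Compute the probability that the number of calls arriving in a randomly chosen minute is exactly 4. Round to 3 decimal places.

0.113

Conditional on each trunk, P(X = 4): 1: 0.0260232; 2: 0.116902; 3: 0.215675.
By total probability, P(X = 4) = 0.31·0.0260232 + 0.44·0.116902 + 0.25·0.215675 = 0.113423.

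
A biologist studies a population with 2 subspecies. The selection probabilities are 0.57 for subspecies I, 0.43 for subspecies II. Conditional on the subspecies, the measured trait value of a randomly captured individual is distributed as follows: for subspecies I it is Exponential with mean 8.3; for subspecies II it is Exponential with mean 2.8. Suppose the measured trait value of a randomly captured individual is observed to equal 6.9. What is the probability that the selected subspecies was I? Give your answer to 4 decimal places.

Likelihoods f(6.9 | ·): I: 0.0524665; II: 0.030382.
Posterior ∝ prior × likelihood. Numerator for I: 0.57·0.0524665 = 0.0299059.
Normalizing constant: 0.57·0.0524665 + 0.43·0.030382 = 0.0429702.
P(I | observation) = 0.0299059 / 0.0429702 = 0.695969.

0.6960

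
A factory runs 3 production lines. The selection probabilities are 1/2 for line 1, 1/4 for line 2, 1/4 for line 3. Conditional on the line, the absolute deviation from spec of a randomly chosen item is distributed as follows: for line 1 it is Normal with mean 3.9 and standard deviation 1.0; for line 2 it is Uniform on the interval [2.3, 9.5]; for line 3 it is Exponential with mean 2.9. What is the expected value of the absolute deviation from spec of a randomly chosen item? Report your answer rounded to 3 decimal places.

Component means — 1: 3.9; 2: 5.9; 3: 2.9.
E[X] = 0.5·3.9 + 0.25·5.9 + 0.25·2.9 = 4.15.

4.150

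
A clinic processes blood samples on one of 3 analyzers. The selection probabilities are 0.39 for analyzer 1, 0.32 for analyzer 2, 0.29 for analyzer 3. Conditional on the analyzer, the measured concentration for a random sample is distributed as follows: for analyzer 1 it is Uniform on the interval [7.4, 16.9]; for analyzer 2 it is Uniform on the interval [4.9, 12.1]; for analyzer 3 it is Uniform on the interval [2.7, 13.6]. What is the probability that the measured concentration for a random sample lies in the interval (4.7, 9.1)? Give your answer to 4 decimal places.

0.3735

Conditional on each analyzer, P(4.7 < X < 9.1): 1: 0.178947; 2: 0.583333; 3: 0.40367.
By total probability, P(4.7 < X < 9.1) = 0.39·0.178947 + 0.32·0.583333 + 0.29·0.40367 = 0.37352.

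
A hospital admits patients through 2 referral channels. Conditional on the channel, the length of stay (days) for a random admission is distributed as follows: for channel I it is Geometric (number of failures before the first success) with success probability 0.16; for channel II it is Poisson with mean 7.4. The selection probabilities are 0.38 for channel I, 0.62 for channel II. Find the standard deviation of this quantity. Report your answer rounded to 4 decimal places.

Per component, I: μ=5.25, E[X²]=60.375; II: μ=7.4, E[X²]=62.16.
E[X] = 0.38·5.25 + 0.62·7.4 = 6.583.
E[X²] = 0.38·60.375 + 0.62·62.16 = 61.4817.
Var(X) = E[X²] − (E[X])² = 61.4817 − 43.3359 = 18.1458.
SD(X) = √18.1458 = 4.25979.

4.2598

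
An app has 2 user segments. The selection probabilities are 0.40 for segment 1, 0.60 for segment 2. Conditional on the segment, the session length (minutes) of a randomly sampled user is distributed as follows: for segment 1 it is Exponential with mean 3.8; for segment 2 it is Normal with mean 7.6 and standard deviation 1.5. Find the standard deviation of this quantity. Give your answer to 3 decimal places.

3.254

Per component, 1: μ=3.8, E[X²]=28.88; 2: μ=7.6, E[X²]=60.01.
E[X] = 0.4·3.8 + 0.6·7.6 = 6.08.
E[X²] = 0.4·28.88 + 0.6·60.01 = 47.558.
Var(X) = E[X²] − (E[X])² = 47.558 − 36.9664 = 10.5916.
SD(X) = √10.5916 = 3.25447.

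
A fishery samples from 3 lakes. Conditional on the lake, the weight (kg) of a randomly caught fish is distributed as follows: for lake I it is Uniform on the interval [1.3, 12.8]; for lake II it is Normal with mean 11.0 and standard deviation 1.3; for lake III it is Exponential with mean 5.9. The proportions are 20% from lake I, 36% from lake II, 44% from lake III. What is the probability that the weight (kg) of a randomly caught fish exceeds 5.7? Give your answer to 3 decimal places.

0.651

Conditional on each lake, P(X > 5.7): I: 0.617391; II: 0.999977; III: 0.380564.
By total probability, P(X > 5.7) = 0.2·0.617391 + 0.36·0.999977 + 0.44·0.380564 = 0.650918.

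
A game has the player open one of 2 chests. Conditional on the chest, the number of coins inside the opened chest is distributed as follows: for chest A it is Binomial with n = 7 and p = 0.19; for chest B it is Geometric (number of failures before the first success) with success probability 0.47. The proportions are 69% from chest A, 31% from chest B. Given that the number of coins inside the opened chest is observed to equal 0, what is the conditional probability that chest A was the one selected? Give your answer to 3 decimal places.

Likelihoods P(X=0 | ·): A: 0.228768; B: 0.47.
Posterior ∝ prior × likelihood. Numerator for A: 0.69·0.228768 = 0.15785.
Normalizing constant: 0.69·0.228768 + 0.31·0.47 = 0.30355.
P(A | observation) = 0.15785 / 0.30355 = 0.520013.

0.520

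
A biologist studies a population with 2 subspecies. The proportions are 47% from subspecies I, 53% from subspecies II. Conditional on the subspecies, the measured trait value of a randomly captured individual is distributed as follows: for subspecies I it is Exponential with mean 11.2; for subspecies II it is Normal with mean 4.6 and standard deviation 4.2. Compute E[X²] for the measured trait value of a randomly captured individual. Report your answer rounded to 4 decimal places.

138.4776

For each component E[X²] = Var + (mean)², giving I: 250.88; II: 38.8.
Overall E[X²] = 0.47·250.88 + 0.53·38.8 = 138.478.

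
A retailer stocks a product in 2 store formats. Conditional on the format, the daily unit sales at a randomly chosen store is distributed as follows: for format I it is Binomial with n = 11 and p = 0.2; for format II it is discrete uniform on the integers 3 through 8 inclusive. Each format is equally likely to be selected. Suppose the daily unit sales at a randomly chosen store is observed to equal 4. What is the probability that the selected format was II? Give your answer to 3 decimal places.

Likelihoods P(X=4 | ·): I: 0.11073; II: 0.166667.
Posterior ∝ prior × likelihood. Numerator for II: 0.5·0.166667 = 0.0833333.
Normalizing constant: 0.5·0.11073 + 0.5·0.166667 = 0.138698.
P(II | observation) = 0.0833333 / 0.138698 = 0.600825.

0.601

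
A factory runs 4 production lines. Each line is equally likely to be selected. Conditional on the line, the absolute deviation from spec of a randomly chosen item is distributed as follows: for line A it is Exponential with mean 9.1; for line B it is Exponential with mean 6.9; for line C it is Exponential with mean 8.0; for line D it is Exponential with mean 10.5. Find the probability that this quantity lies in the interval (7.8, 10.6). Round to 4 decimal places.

0.1107

Conditional on each line, P(7.8 < X < 10.6): A: 0.112399; B: 0.107702; C: 0.111389; D: 0.11136.
By total probability, P(7.8 < X < 10.6) = 0.25·0.112399 + 0.25·0.107702 + 0.25·0.111389 + 0.25·0.11136 = 0.110713.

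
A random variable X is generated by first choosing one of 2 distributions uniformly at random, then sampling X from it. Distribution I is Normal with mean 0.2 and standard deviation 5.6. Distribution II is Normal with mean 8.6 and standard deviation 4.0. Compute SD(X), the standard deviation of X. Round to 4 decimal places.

6.4281

Per component, I: μ=0.2, E[X²]=31.4; II: μ=8.6, E[X²]=89.96.
E[X] = 0.5·0.2 + 0.5·8.6 = 4.4.
E[X²] = 0.5·31.4 + 0.5·89.96 = 60.68.
Var(X) = E[X²] − (E[X])² = 60.68 − 19.36 = 41.32.
SD(X) = √41.32 = 6.42806.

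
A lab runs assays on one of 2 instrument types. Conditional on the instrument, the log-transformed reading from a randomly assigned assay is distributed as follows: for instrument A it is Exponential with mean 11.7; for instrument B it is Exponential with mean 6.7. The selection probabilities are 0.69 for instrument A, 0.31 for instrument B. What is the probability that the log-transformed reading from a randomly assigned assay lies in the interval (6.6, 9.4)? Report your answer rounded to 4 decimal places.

Conditional on each instrument, P(6.6 < X < 9.4): A: 0.121075; B: 0.127549.
By total probability, P(6.6 < X < 9.4) = 0.69·0.121075 + 0.31·0.127549 = 0.123082.

0.1231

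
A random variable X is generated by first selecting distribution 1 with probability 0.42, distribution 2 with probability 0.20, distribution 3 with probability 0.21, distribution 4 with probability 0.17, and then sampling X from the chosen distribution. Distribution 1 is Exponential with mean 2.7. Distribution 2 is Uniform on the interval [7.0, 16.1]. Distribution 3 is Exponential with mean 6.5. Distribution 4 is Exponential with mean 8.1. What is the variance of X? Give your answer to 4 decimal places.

Per component, 1: μ=2.7, E[X²]=14.58; 2: μ=11.55, E[X²]=140.303; 3: μ=6.5, E[X²]=84.5; 4: μ=8.1, E[X²]=131.22.
E[X] = 0.42·2.7 + 0.2·11.55 + 0.21·6.5 + 0.17·8.1 = 6.186.
E[X²] = 0.42·14.58 + 0.2·140.303 + 0.21·84.5 + 0.17·131.22 = 74.2367.
Var(X) = E[X²] − (E[X])² = 74.2367 − 38.2666 = 35.9701.

35.9701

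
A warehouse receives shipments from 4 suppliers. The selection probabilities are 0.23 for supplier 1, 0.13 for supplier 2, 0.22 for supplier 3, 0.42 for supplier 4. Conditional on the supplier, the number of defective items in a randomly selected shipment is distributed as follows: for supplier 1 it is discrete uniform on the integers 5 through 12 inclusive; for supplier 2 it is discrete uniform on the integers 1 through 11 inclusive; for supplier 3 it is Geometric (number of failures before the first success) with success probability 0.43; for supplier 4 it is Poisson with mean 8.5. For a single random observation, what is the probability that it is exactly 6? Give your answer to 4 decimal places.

Conditional on each supplier, P(X = 6): 1: 0.125; 2: 0.0909091; 3: 0.0147475; 4: 0.106581.
By total probability, P(X = 6) = 0.23·0.125 + 0.13·0.0909091 + 0.22·0.0147475 + 0.42·0.106581 = 0.0885765.

0.0886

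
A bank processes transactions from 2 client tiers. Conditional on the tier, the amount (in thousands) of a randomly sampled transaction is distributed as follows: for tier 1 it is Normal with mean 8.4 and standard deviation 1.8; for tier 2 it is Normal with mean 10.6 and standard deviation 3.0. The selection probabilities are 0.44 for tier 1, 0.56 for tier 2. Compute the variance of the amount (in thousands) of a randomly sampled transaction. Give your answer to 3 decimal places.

7.658

Per component, 1: μ=8.4, E[X²]=73.8; 2: μ=10.6, E[X²]=121.36.
E[X] = 0.44·8.4 + 0.56·10.6 = 9.632.
E[X²] = 0.44·73.8 + 0.56·121.36 = 100.434.
Var(X) = E[X²] − (E[X])² = 100.434 − 92.7754 = 7.65818.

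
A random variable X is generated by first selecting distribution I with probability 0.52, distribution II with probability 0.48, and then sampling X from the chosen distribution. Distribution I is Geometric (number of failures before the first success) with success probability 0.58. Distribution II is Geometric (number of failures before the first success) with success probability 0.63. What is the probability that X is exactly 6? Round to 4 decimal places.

Conditional on each component, P(X = 6): I: 0.00318364; II: 0.00161641.
By total probability, P(X = 6) = 0.52·0.00318364 + 0.48·0.00161641 = 0.00243137.

0.0024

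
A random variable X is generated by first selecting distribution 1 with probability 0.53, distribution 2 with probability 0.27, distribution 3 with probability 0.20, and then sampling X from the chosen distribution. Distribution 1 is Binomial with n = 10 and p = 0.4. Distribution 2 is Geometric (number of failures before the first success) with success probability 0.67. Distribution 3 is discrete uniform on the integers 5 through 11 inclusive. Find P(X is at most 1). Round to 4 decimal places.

0.2652

Conditional on each component, P(X ≤ 1): 1: 0.0463574; 2: 0.8911; 3: 0.
By total probability, P(X ≤ 1) = 0.53·0.0463574 + 0.27·0.8911 + 0.2·0 = 0.265166.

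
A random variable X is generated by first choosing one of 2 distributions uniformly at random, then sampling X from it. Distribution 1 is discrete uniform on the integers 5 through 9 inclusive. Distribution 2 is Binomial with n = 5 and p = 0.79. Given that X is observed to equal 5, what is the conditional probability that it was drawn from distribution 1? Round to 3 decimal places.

0.394

Likelihoods P(X=5 | ·): 1: 0.2; 2: 0.307706.
Posterior ∝ prior × likelihood. Numerator for 1: 0.5·0.2 = 0.1.
Normalizing constant: 0.5·0.2 + 0.5·0.307706 = 0.253853.
P(1 | observation) = 0.1 / 0.253853 = 0.393929.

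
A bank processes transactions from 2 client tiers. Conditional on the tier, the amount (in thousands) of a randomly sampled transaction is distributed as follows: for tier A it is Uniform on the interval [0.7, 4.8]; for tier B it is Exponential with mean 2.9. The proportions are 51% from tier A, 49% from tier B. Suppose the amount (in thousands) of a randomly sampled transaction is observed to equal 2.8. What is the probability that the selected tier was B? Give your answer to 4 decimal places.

Likelihoods f(2.8 | ·): A: 0.243902; B: 0.131306.
Posterior ∝ prior × likelihood. Numerator for B: 0.49·0.131306 = 0.0643397.
Normalizing constant: 0.51·0.243902 + 0.49·0.131306 = 0.18873.
P(B | observation) = 0.0643397 / 0.18873 = 0.340909.

0.3409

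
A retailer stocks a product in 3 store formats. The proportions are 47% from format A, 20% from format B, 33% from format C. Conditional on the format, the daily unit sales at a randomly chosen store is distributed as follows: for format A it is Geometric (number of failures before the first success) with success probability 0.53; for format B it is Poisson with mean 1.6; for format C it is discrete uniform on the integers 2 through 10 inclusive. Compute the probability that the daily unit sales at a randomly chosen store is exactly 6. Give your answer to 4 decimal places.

Conditional on each format, P(X = 6): A: 0.00571298; B: 0.00470453; C: 0.111111.
By total probability, P(X = 6) = 0.47·0.00571298 + 0.2·0.00470453 + 0.33·0.111111 = 0.0402927.

0.0403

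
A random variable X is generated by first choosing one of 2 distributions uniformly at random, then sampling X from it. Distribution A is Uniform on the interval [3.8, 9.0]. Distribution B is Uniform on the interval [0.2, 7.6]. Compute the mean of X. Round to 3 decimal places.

Component means — A: 6.4; B: 3.9.
E[X] = 0.5·6.4 + 0.5·3.9 = 5.15.

5.150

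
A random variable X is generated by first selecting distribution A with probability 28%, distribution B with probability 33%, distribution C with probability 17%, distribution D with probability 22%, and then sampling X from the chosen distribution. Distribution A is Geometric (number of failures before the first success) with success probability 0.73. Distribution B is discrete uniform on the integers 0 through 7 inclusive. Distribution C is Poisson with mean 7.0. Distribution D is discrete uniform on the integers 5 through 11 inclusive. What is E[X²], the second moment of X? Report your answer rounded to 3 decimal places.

For each component E[X²] = Var + (mean)², giving A: 0.64346; B: 17.5; C: 56; D: 68.
Overall E[X²] = 0.28·0.64346 + 0.33·17.5 + 0.17·56 + 0.22·68 = 30.4352.

30.435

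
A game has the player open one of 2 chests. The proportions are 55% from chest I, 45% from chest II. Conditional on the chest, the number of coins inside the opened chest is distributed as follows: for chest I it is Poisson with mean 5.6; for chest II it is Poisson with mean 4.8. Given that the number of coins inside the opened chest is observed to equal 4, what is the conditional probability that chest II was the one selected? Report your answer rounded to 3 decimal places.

0.496

Likelihoods P(X=4 | ·): I: 0.151528; II: 0.182029.
Posterior ∝ prior × likelihood. Numerator for II: 0.45·0.182029 = 0.081913.
Normalizing constant: 0.55·0.151528 + 0.45·0.182029 = 0.165253.
P(II | observation) = 0.081913 / 0.165253 = 0.495682.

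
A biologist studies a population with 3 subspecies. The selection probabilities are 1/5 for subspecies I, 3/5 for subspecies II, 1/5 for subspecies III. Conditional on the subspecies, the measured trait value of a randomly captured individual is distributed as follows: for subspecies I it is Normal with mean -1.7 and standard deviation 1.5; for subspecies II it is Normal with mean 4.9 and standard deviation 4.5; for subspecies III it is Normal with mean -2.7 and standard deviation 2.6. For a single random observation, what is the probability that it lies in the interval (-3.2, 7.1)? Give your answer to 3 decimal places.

Conditional on each subspecies, P(-3.2 < X < 7.1): I: 0.841345; II: 0.651609; III: 0.576168.
By total probability, P(-3.2 < X < 7.1) = 0.2·0.841345 + 0.6·0.651609 + 0.2·0.576168 = 0.674468.

0.674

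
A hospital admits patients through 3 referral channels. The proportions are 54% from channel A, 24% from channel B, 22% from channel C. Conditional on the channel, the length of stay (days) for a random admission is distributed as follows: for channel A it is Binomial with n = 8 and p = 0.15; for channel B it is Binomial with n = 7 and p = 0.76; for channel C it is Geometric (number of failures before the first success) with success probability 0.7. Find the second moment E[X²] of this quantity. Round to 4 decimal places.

For each component E[X²] = Var + (mean)², giving A: 2.46; B: 29.5792; C: 0.795918.
Overall E[X²] = 0.54·2.46 + 0.24·29.5792 + 0.22·0.795918 = 8.60251.

8.6025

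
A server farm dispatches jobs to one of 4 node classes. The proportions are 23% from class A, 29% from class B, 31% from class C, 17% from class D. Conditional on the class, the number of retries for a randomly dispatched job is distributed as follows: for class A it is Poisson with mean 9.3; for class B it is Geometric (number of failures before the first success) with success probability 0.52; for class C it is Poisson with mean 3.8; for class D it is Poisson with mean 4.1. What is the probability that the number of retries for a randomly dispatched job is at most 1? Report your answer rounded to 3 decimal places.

0.271

Conditional on each class, P(X ≤ 1): A: 0.00094167; B: 0.7696; C: 0.10738; D: 0.0845206.
By total probability, P(X ≤ 1) = 0.23·0.00094167 + 0.29·0.7696 + 0.31·0.10738 + 0.17·0.0845206 = 0.271057.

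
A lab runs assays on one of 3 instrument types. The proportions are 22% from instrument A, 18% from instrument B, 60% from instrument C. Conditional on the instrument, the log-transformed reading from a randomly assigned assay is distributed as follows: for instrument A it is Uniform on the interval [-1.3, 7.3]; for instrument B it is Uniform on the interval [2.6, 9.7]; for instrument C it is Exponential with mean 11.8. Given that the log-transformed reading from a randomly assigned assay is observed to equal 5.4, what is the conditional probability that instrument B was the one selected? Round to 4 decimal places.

0.3050

Likelihoods f(5.4 | ·): A: 0.116279; B: 0.140845; C: 0.0536257.
Posterior ∝ prior × likelihood. Numerator for B: 0.18·0.140845 = 0.0253521.
Normalizing constant: 0.22·0.116279 + 0.18·0.140845 + 0.6·0.0536257 = 0.0831089.
P(B | observation) = 0.0253521 / 0.0831089 = 0.305047.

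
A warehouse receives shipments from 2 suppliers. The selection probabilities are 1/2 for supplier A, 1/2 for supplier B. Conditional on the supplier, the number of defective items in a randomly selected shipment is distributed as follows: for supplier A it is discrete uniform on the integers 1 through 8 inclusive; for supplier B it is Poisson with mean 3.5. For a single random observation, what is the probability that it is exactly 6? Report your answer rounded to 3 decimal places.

0.101

Conditional on each supplier, P(X = 6): A: 0.125; B: 0.0770983.
By total probability, P(X = 6) = 0.5·0.125 + 0.5·0.0770983 = 0.101049.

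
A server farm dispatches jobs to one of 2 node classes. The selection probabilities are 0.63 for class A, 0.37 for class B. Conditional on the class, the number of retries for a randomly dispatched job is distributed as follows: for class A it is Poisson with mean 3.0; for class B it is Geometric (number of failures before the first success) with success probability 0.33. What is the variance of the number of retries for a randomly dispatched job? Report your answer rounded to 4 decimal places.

4.3856

Per component, A: μ=3, E[X²]=12; B: μ=2.0303, E[X²]=10.2746.
E[X] = 0.63·3 + 0.37·2.0303 = 2.64121.
E[X²] = 0.63·12 + 0.37·10.2746 = 11.3616.
Var(X) = E[X²] − (E[X])² = 11.3616 − 6.976 = 4.38559.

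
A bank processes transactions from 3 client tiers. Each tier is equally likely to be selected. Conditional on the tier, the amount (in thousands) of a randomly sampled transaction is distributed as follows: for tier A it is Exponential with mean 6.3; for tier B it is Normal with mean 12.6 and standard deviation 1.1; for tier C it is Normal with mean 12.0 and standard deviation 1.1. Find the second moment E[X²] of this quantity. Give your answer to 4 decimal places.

128.1867

For each component E[X²] = Var + (mean)², giving A: 79.38; B: 159.97; C: 145.21.
Overall E[X²] = 0.333333·79.38 + 0.333333·159.97 + 0.333333·145.21 = 128.187.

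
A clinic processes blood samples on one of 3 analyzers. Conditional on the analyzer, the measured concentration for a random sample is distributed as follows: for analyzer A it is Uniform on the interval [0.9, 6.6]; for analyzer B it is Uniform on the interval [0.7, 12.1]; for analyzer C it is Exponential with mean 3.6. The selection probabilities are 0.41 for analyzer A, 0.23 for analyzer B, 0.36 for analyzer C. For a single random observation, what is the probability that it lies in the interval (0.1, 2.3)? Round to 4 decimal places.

0.2931

Conditional on each analyzer, P(0.1 < X < 2.3): A: 0.245614; B: 0.140351; C: 0.444726.
By total probability, P(0.1 < X < 2.3) = 0.41·0.245614 + 0.23·0.140351 + 0.36·0.444726 = 0.293084.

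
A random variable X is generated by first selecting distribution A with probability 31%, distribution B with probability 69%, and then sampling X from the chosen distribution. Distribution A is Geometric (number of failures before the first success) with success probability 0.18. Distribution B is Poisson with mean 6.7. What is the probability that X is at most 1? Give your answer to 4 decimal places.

Conditional on each component, P(X ≤ 1): A: 0.3276; B: 0.00947802.
By total probability, P(X ≤ 1) = 0.31·0.3276 + 0.69·0.00947802 = 0.108096.

0.1081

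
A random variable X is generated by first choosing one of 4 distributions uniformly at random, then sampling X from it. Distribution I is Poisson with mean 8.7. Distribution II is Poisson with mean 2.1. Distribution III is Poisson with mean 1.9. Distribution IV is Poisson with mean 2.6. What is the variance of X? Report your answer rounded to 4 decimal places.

11.8119

Per component, I: μ=8.7, E[X²]=84.39; II: μ=2.1, E[X²]=6.51; III: μ=1.9, E[X²]=5.51; IV: μ=2.6, E[X²]=9.36.
E[X] = 0.25·8.7 + 0.25·2.1 + 0.25·1.9 + 0.25·2.6 = 3.825.
E[X²] = 0.25·84.39 + 0.25·6.51 + 0.25·5.51 + 0.25·9.36 = 26.4425.
Var(X) = E[X²] − (E[X])² = 26.4425 − 14.6306 = 11.8119.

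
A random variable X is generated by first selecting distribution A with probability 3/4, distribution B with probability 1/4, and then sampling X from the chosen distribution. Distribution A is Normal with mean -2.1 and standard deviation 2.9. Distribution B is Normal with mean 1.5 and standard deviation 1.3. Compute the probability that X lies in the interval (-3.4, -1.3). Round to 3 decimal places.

0.215

Conditional on each component, P(-3.4 < X < -1.3): A: 0.281696; B: 0.0155442.
By total probability, P(-3.4 < X < -1.3) = 0.75·0.281696 + 0.25·0.0155442 = 0.215158.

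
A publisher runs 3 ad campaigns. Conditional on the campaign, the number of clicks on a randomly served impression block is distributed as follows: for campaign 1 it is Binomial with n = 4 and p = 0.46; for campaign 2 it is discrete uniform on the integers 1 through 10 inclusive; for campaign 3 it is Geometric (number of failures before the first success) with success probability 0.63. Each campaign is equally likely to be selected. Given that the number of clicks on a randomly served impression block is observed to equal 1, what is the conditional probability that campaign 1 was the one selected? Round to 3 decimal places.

Likelihoods P(X=1 | ·): 1: 0.289734; 2: 0.1; 3: 0.2331.
Posterior ∝ prior × likelihood. Numerator for 1: 0.333333·0.289734 = 0.0965779.
Normalizing constant: 0.333333·0.289734 + 0.333333·0.1 + 0.333333·0.2331 = 0.207611.
P(1 | observation) = 0.0965779 / 0.207611 = 0.465186.

0.465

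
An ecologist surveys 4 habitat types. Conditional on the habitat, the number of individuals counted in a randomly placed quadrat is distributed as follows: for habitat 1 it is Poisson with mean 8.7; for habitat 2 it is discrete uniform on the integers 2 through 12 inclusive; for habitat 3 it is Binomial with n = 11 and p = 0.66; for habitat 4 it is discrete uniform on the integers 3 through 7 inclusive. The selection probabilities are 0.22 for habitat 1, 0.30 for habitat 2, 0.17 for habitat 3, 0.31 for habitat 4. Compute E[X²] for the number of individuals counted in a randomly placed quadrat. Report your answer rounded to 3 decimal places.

For each component E[X²] = Var + (mean)², giving 1: 84.39; 2: 59; 3: 55.176; 4: 27.
Overall E[X²] = 0.22·84.39 + 0.3·59 + 0.17·55.176 + 0.31·27 = 54.0157.

54.016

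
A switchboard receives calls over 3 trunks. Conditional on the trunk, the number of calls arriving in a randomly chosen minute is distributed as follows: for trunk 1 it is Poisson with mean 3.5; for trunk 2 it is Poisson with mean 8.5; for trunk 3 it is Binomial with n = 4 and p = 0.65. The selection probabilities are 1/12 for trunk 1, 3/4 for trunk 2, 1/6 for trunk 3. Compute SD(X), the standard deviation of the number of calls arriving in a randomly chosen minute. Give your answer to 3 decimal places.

Per component, 1: μ=3.5, E[X²]=15.75; 2: μ=8.5, E[X²]=80.75; 3: μ=2.6, E[X²]=7.67.
E[X] = 0.0833333·3.5 + 0.75·8.5 + 0.166667·2.6 = 7.1.
E[X²] = 0.0833333·15.75 + 0.75·80.75 + 0.166667·7.67 = 63.1533.
Var(X) = E[X²] − (E[X])² = 63.1533 − 50.41 = 12.7433.
SD(X) = √12.7433 = 3.56978.

3.570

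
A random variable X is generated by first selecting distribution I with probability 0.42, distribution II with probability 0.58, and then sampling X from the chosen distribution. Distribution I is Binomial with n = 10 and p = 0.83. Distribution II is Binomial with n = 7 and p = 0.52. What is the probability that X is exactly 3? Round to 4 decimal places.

0.1516

Conditional on each component, P(X = 3): I: 0.000281552; II: 0.261242.
By total probability, P(X = 3) = 0.42·0.000281552 + 0.58·0.261242 = 0.151639.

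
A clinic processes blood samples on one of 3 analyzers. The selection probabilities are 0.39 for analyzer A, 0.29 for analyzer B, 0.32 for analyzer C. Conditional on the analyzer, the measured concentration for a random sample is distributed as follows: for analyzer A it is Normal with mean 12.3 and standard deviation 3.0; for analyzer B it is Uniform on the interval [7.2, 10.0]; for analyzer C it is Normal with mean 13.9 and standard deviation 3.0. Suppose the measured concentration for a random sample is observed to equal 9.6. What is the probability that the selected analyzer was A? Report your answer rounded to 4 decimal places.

Likelihoods f(9.6 | ·): A: 0.0886951; B: 0.357143; C: 0.0476071.
Posterior ∝ prior × likelihood. Numerator for A: 0.39·0.0886951 = 0.0345911.
Normalizing constant: 0.39·0.0886951 + 0.29·0.357143 + 0.32·0.0476071 = 0.153397.
P(A | observation) = 0.0345911 / 0.153397 = 0.225501.

0.2255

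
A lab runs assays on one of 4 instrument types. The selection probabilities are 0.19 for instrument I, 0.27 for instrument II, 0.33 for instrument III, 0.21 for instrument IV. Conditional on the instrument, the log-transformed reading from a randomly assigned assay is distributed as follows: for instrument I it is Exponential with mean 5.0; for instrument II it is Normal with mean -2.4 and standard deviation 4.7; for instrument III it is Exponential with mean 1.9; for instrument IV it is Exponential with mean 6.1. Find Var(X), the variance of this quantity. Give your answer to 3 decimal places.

Per component, I: μ=5, E[X²]=50; II: μ=-2.4, E[X²]=27.85; III: μ=1.9, E[X²]=7.22; IV: μ=6.1, E[X²]=74.42.
E[X] = 0.19·5 + 0.27·-2.4 + 0.33·1.9 + 0.21·6.1 = 2.21.
E[X²] = 0.19·50 + 0.27·27.85 + 0.33·7.22 + 0.21·74.42 = 35.0303.
Var(X) = E[X²] − (E[X])² = 35.0303 − 4.8841 = 30.1462.

30.146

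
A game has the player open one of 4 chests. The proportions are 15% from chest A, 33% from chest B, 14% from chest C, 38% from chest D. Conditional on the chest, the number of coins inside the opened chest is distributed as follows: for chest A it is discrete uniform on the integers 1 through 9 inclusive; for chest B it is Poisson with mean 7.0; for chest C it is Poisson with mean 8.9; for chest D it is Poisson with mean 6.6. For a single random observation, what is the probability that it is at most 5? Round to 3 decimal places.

0.334

Conditional on each chest, P(X ≤ 5): A: 0.555556; B: 0.300708; C: 0.1219; D: 0.354673.
By total probability, P(X ≤ 5) = 0.15·0.555556 + 0.33·0.300708 + 0.14·0.1219 + 0.38·0.354673 = 0.334409.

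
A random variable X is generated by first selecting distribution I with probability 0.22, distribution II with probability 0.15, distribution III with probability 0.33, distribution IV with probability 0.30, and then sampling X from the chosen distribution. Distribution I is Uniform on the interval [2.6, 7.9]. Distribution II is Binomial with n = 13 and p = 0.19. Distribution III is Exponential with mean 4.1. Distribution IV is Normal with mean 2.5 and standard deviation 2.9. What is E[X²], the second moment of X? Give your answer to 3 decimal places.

For each component E[X²] = Var + (mean)², giving I: 29.9033; II: 8.1016; III: 33.62; IV: 14.66.
Overall E[X²] = 0.22·29.9033 + 0.15·8.1016 + 0.33·33.62 + 0.3·14.66 = 23.2866.

23.287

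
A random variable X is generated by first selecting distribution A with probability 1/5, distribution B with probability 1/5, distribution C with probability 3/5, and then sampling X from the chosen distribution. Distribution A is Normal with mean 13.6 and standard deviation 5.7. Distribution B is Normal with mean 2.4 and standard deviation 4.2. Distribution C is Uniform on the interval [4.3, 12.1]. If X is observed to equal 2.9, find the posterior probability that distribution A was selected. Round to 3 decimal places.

0.113

Likelihoods f(2.9 | ·): A: 0.0120182; B: 0.0943155; C: 0.
Posterior ∝ prior × likelihood. Numerator for A: 0.2·0.0120182 = 0.00240364.
Normalizing constant: 0.2·0.0120182 + 0.2·0.0943155 + 0.6·0 = 0.0212668.
P(A | observation) = 0.00240364 / 0.0212668 = 0.113024.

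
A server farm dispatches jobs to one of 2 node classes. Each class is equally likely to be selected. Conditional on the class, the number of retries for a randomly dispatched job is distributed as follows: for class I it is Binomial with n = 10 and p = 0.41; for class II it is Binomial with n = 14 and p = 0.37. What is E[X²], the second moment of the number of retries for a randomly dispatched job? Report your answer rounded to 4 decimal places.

For each component E[X²] = Var + (mean)², giving I: 19.229; II: 30.0958.
Overall E[X²] = 0.5·19.229 + 0.5·30.0958 = 24.6624.

24.6624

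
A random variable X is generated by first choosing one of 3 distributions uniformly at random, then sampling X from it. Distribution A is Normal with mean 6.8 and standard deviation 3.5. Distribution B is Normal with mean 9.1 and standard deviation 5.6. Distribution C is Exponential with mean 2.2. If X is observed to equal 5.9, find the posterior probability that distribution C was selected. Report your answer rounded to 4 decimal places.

Likelihoods f(5.9 | ·): A: 0.110277; B: 0.0605086; C: 0.0311085.
Posterior ∝ prior × likelihood. Numerator for C: 0.333333·0.0311085 = 0.0103695.
Normalizing constant: 0.333333·0.110277 + 0.333333·0.0605086 + 0.333333·0.0311085 = 0.0672979.
P(C | observation) = 0.0103695 / 0.0672979 = 0.154083.

0.1541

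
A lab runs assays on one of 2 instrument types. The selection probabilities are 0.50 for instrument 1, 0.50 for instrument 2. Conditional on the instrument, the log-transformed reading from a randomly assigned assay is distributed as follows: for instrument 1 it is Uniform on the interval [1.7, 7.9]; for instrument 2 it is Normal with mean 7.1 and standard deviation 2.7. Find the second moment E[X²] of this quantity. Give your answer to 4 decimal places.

For each component E[X²] = Var + (mean)², giving 1: 26.2433; 2: 57.7.
Overall E[X²] = 0.5·26.2433 + 0.5·57.7 = 41.9717.

41.9717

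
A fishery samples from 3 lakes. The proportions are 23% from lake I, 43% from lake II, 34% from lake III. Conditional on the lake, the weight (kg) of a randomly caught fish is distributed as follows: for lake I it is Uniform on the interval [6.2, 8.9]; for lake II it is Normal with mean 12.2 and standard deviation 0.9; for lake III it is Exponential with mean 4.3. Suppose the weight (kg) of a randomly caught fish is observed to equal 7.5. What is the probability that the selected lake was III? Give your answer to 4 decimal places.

Likelihoods f(7.5 | ·): I: 0.37037; II: 5.30535e-07; III: 0.0406482.
Posterior ∝ prior × likelihood. Numerator for III: 0.34·0.0406482 = 0.0138204.
Normalizing constant: 0.23·0.37037 + 0.43·5.30535e-07 + 0.34·0.0406482 = 0.0990058.
P(III | observation) = 0.0138204 / 0.0990058 = 0.139592.

0.1396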